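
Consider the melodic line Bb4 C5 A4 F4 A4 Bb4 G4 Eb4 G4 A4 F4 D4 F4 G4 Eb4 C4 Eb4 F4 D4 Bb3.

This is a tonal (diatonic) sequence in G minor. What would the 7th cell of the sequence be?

The 4-note cells begin on Bb4, A4, G4, F4, Eb4 — each down a 2nd from the last.
Continuing the starts: D4 → C4.
Statement 7 starts on C4 and keeps the same diatonic contour: C4 D4 Bb3 G3.

C4 D4 Bb3 G3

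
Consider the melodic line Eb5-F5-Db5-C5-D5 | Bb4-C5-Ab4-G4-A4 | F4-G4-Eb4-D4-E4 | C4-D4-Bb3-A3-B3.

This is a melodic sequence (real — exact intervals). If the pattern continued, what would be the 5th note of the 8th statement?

D#2

Grouping in 5s, the 5th note of each cell is D5, A4, E4, B3.
Extending down a 4th: F#3 → C#3 → G#2 → D#2.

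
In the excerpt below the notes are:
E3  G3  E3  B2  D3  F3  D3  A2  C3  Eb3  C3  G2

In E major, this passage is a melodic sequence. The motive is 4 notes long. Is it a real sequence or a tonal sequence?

Each cell has the same semitone pattern (3, -3, -5) — intervals are preserved exactly.
And G3 lies outside E major, so the sequence is real rather than tonal.

real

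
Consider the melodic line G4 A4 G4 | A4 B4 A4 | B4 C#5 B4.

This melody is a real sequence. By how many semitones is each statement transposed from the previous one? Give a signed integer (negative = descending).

2

With a 3-note motive the entries are G4, A4, B4, each up a 2nd from the previous.
G4→A4 is 69 − 67 = 2 semitones.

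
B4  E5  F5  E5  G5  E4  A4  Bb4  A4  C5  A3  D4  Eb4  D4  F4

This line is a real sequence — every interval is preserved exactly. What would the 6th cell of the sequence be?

With a 5-note motive the entries are B4, E4, A3, each down a 5th from the previous.
Carrying on: D3 → G2 → C2.
From C2 the exact shape gives C2 F2 Gb2 F2 Ab2.

C2 F2 Gb2 F2 Ab2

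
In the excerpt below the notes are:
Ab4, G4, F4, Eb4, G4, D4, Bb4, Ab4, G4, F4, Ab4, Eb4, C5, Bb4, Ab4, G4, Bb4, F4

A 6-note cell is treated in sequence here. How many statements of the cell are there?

18 notes in groups of 6 gives 18/6 = 3 statements.
Starts: Ab4, Bb4, C5 — each up a 2nd.

3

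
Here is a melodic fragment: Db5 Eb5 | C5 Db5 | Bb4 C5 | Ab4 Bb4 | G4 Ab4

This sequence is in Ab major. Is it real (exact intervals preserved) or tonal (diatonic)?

tonal

Every note is diatonic to Ab major.
Cell 1 has +2 semitones from note 1 to 2, but cell 2 has +1 — the interval quality changes while the contour stays the same, which is the hallmark of a tonal sequence.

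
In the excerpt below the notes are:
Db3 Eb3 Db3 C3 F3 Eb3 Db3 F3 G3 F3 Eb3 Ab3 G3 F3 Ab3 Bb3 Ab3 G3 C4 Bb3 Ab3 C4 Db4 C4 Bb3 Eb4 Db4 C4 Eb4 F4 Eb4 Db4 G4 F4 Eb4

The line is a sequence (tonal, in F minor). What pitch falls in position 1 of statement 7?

Bb4

The unit is 7 notes. Position-1 pitches of the 5 shown cells: Db3, F3, Ab3, C4, Eb4.
Extending up a 3rd: G4 → Bb4.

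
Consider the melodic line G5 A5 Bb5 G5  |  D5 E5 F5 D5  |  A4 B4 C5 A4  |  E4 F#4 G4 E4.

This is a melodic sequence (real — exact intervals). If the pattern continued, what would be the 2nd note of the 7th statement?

Grouping in 4s, the 2nd note of each cell is A5, E5, B4, F#4.
Carrying that down a 4th forward: C#4 → G#3 → D#3.

D#3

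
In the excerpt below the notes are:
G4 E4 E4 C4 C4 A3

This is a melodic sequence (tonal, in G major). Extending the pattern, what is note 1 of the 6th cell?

D3

The unit is 2 notes. Position-1 pitches of the 3 shown cells: G4, E4, C4.
Extending down a 3rd: A3 → F#3 → D3.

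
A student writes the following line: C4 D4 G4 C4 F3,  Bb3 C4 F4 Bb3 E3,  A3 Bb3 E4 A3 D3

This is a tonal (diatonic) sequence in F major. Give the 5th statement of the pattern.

F3 G3 C4 F3 Bb2

With a 5-note motive the entries are C4, Bb3, A3, each down a 2nd from the previous.
Continuing the starts: G3 → F3.
So cell 5 is F3 G3 C4 F3 Bb2.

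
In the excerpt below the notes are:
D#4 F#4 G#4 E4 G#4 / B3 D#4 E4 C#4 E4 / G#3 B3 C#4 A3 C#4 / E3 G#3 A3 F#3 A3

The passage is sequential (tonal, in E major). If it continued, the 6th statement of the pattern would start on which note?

A2

Taking 5-note groups, the heads are D#4, B3, G#3, E3: the pattern moves down a 3rd.
Continuing: C#3 → A2. Statement 6 starts on A2.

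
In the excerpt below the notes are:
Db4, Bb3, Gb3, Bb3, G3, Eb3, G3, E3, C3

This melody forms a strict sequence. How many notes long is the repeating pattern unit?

3

There are 9 notes; a 3-note unit gives 3 cells:
Db4 Bb3 Gb3 | Bb3 G3 Eb3 | G3 E3 C3
That's a consistent down a 3rd shift per cell, and no other grouping gives one.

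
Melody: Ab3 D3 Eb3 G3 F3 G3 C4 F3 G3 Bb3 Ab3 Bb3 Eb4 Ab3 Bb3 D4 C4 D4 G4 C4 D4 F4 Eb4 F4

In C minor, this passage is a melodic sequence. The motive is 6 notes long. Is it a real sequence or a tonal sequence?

Every note is diatonic to C minor.
Cell 1 has -6 semitones from note 1 to 2, but cell 2 has -7 — the interval quality changes while the contour stays the same, which is the hallmark of a tonal sequence.

tonal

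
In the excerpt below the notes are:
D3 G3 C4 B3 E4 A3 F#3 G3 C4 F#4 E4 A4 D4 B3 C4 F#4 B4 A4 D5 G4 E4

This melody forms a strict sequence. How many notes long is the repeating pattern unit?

21 notes total. Splitting into 3 groups of 7:
D3 G3 C4 B3 E4 A3 F#3 | G3 C4 F#4 E4 A4 D4 B3 | C4 F#4 B4 A4 D5 G4 E4
Every group is a transposition up a 4th of the one before; no shorter unit works.

7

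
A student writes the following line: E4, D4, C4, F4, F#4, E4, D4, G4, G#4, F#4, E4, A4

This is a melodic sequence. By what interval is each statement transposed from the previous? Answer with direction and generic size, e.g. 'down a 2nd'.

With a 4-note motive the entries are E4, F#4, G#4, each up a 2nd from the previous.
From E4 to F#4: up a 2nd.

up a 2nd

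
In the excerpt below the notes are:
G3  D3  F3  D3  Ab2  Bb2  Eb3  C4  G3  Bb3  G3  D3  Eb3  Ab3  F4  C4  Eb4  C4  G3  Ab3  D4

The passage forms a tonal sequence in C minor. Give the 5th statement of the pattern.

Unit = 7 notes; the statements start on G3, C4, F4, moving up a 4th each time.
Extending up a 4th: Bb4 → Eb5.
So cell 5 is Eb5 Bb4 D5 Bb4 F4 G4 C5.

Eb5 Bb4 D5 Bb4 F4 G4 C5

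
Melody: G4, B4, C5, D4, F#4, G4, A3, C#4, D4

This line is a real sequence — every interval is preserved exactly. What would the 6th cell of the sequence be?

Taking 3-note groups, the heads are G4, D4, A3: the pattern moves down a 4th.
Continuing the starts: E3 → B2 → F#2.
Statement 6 starts on F#2 and keeps the same exact contour: F#2 A#2 B2.

F#2 A#2 B2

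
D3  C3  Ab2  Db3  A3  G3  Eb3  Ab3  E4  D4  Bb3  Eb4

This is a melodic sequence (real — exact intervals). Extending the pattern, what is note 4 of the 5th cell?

The unit is 4 notes. Position-4 pitches of the 3 shown cells: Db3, Ab3, Eb4.
Extending up a 5th: Bb4 → F5.

F5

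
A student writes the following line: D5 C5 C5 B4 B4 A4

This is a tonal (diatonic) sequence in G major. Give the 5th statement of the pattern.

G4 F#4

The 2-note cells begin on D5, C5, B4 — each down a 2nd from the last.
Continuing the starts: A4 → G4.
So cell 5 is G4 F#4.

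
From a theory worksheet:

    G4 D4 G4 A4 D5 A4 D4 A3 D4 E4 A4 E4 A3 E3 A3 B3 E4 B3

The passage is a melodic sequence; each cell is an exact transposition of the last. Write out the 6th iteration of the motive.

Unit = 6 notes; the statements start on G4, D4, A3, moving down a 4th each time.
Extending down a 4th: E3 → B2 → F#2.
From F#2 the exact shape gives F#2 C#2 F#2 G#2 C#3 G#2.

F#2 C#2 F#2 G#2 C#3 G#2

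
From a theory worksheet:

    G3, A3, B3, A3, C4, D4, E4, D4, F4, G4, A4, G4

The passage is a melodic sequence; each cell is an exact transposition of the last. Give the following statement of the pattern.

With a 4-note motive the entries are G3, C4, F4, each up a 4th from the previous.
So cell 4 is Bb4 C5 D5 C5.

Bb4 C5 D5 C5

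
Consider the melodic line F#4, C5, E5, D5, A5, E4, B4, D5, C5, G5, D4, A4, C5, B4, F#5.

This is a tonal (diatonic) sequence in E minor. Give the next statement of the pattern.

C4 G4 B4 A4 E5

Unit = 5 notes; the statements start on F#4, E4, D4, moving down a 2nd each time.
Statement 4 starts on C4 and keeps the same diatonic contour: C4 G4 B4 A4 E5.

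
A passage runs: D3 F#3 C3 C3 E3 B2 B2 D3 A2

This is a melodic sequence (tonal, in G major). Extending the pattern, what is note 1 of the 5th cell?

G2

With 3-note cells, note 1 of each statement runs D3, C3, B2.
Extending down a 2nd: A2 → G2.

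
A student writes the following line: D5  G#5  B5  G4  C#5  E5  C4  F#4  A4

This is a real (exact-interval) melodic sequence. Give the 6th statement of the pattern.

Eb2 A2 C3

Unit = 3 notes; the statements start on D5, G4, C4, moving down a 5th each time.
Continuing the starts: F3 → Bb2 → Eb2.
From Eb2 the exact shape gives Eb2 A2 C3.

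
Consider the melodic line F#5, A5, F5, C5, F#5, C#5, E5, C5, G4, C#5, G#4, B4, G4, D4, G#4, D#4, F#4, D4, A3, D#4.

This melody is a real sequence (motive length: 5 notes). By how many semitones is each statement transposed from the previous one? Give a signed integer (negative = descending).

-5

Unit = 5 notes; the statements start on F#5, C#5, G#4, D#4, moving down a 4th each time.
Counting half-steps from F#5 to C#5: -5.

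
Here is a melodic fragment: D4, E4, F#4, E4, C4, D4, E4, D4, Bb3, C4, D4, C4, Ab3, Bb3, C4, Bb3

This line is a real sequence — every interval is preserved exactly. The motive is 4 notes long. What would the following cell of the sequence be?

The 4-note cells begin on D4, C4, Bb3, Ab3 — each down a 2nd from the last.
So cell 5 is Gb3 Ab3 Bb3 Ab3.

Gb3 Ab3 Bb3 Ab3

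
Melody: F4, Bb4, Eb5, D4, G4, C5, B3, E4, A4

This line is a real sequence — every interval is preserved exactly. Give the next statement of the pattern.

G#3 C#4 F#4

With a 3-note motive the entries are F4, D4, B3, each down a 3rd from the previous.
Statement 4 starts on G#3 and keeps the same exact contour: G#3 C#4 F#4.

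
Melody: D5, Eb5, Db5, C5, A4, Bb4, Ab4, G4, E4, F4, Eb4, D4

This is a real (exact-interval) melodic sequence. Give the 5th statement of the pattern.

F#3 G3 F3 E3

With a 4-note motive the entries are D5, A4, E4, each down a 4th from the previous.
Continuing the starts: B3 → F#3.
Statement 5 starts on F#3 and keeps the same exact contour: F#3 G3 F3 E3.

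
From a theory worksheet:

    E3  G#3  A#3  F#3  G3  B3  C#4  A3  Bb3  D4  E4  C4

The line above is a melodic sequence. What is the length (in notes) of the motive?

4

Try groups of 4 (3 cells in 12 notes):
E3 G#3 A#3 F#3 | G3 B3 C#4 A3 | Bb3 D4 E4 C4
Each cell is the previous one up a 3rd — so the unit is 4 notes.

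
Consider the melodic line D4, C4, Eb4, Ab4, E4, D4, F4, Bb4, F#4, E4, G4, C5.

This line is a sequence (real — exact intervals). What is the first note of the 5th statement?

Unit = 4 notes; the statements start on D4, E4, F#4, moving up a 2nd each time.
Continuing: G#4 → A#4. Statement 5 starts on A#4.

A#4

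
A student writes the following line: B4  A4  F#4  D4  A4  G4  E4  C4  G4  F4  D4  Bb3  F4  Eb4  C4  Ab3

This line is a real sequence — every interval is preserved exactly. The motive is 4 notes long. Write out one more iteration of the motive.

Unit = 4 notes; the statements start on B4, A4, G4, F4, moving down a 2nd each time.
So cell 5 is Eb4 Db4 Bb3 Gb3.

Eb4 Db4 Bb3 Gb3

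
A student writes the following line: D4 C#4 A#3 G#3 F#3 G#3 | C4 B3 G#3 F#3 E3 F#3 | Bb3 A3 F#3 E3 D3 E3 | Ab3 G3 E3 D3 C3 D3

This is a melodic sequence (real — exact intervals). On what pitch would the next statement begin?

Taking 6-note groups, the heads are D4, C4, Bb3, Ab3: the pattern moves down a 2nd.
One more step down a 2nd gives Gb3.

Gb3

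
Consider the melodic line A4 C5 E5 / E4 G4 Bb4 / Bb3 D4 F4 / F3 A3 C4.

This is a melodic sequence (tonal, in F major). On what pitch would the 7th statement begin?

Taking 3-note groups, the heads are A4, E4, Bb3, F3: the pattern moves down a 4th.
Extending the heads down a 4th: C3 → G2 → D2.

D2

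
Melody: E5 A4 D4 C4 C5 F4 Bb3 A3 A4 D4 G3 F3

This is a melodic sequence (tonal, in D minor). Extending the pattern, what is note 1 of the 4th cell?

F4

Grouping in 4s, the 1st note of each cell is E5, C5, A4.
One more down a 3rd gives F4.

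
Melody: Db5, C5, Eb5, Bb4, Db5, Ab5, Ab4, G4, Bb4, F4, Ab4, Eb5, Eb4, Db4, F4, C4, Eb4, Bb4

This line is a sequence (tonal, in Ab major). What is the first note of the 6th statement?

Unit = 6 notes; the statements start on Db5, Ab4, Eb4, moving down a 4th each time.
Continuing: Bb3 → F3 → C3. Statement 6 starts on C3.

C3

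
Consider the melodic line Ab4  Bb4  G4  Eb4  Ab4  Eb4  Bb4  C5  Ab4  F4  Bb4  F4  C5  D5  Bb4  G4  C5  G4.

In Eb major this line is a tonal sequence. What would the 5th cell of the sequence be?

Eb5 F5 D5 Bb4 Eb5 Bb4

Taking 6-note groups, the heads are Ab4, Bb4, C5: the pattern moves up a 2nd.
Extending up a 2nd: D5 → Eb5.
Statement 5 starts on Eb5 and keeps the same diatonic contour: Eb5 F5 D5 Bb4 Eb5 Bb4.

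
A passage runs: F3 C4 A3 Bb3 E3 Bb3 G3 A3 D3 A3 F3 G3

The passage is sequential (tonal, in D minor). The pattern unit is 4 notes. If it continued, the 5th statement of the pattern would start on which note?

Taking 4-note groups, the heads are F3, E3, D3: the pattern moves down a 2nd.
Extending the heads down a 2nd: C3 → Bb2.

Bb2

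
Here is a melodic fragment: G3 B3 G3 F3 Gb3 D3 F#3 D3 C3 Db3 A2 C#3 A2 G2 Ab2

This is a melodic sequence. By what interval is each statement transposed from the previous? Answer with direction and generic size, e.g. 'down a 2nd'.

Unit = 5 notes; the statements start on G3, D3, A2, moving down a 4th each time.
G3 to D3 is down a 4th.

down a 4th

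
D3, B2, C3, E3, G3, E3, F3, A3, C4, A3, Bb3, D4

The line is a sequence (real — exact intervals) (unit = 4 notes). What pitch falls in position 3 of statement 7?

Gb5

Grouping in 4s, the 3rd note of each cell is C3, F3, Bb3.
Carrying that up a 4th forward: Eb4 → Ab4 → Db5 → Gb5.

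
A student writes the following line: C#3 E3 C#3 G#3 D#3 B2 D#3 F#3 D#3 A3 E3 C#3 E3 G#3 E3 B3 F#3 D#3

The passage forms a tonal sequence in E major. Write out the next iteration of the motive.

With a 6-note motive the entries are C#3, D#3, E3, each up a 2nd from the previous.
Statement 4 starts on F#3 and keeps the same diatonic contour: F#3 A3 F#3 C#4 G#3 E3.

F#3 A3 F#3 C#4 G#3 E3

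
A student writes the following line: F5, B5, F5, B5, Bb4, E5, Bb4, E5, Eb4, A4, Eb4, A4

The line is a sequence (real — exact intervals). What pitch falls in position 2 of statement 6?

C3

The unit is 4 notes. Position-2 pitches of the 3 shown cells: B5, E5, A4.
Extending down a 5th: D4 → G3 → C3.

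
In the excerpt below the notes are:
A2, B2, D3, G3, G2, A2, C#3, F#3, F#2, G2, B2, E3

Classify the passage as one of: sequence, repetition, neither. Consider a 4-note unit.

sequence

Each 4-note cell is the previous one transposed down a 2nd.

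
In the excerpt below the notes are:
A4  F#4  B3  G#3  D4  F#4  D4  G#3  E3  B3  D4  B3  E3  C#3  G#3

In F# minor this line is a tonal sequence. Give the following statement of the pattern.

B3 G#3 C#3 A2 E3

With a 5-note motive the entries are A4, F#4, D4, each down a 3rd from the previous.
Statement 4 starts on B3 and keeps the same diatonic contour: B3 G#3 C#3 A2 E3.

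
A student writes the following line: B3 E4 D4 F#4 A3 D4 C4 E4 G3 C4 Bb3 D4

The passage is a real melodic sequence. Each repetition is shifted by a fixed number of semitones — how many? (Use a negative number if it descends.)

Unit = 4 notes; the statements start on B3, A3, G3, moving down a 2nd each time.
Counting half-steps from B3 to A3: -2.

-2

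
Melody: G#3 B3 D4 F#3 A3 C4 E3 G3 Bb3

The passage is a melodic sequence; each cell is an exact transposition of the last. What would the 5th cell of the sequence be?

Taking 3-note groups, the heads are G#3, F#3, E3: the pattern moves down a 2nd.
Carrying on: D3 → C3.
So cell 5 is C3 Eb3 Gb3.

C3 Eb3 Gb3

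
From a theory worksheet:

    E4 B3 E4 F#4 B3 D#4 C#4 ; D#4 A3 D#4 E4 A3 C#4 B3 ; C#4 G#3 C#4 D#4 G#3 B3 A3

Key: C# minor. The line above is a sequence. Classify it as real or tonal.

tonal

Every note is diatonic to C# minor.
Cell 1 has -5 semitones from note 1 to 2, but cell 2 has -6 — the interval quality changes while the contour stays the same, which is the hallmark of a tonal sequence.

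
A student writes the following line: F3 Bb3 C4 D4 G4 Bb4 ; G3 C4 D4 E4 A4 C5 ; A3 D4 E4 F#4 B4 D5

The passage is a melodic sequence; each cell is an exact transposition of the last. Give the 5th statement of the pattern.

With a 6-note motive the entries are F3, G3, A3, each up a 2nd from the previous.
Extending up a 2nd: B3 → C#4.
So cell 5 is C#4 F#4 G#4 A#4 D#5 F#5.

C#4 F#4 G#4 A#4 D#5 F#5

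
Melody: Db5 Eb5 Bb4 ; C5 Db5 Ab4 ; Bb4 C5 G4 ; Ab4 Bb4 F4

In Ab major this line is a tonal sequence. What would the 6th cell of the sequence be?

Taking 3-note groups, the heads are Db5, C5, Bb4, Ab4: the pattern moves down a 2nd.
Continuing the starts: G4 → F4.
Statement 6 starts on F4 and keeps the same diatonic contour: F4 G4 Db4.

F4 G4 Db4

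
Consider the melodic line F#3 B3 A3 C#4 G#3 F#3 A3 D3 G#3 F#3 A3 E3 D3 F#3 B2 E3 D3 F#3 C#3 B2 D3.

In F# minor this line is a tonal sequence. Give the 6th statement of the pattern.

C#2 F#2 E2 G#2 D2 C#2 E2

The 7-note cells begin on F#3, D3, B2 — each down a 3rd from the last.
Continuing the starts: G#2 → E2 → C#2.
Statement 6 starts on C#2 and keeps the same diatonic contour: C#2 F#2 E2 G#2 D2 C#2 E2.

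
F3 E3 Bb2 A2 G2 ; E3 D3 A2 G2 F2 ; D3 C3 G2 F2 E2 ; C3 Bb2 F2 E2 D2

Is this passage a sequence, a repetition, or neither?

Each 5-note cell is the previous one transposed down a 2nd.

sequence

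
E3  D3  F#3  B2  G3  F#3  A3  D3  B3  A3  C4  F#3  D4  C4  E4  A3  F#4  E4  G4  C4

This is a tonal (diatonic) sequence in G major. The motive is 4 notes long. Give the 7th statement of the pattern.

The 4-note cells begin on E3, G3, B3, D4, F#4 — each up a 3rd from the last.
Carrying on: A4 → C5.
Statement 7 starts on C5 and keeps the same diatonic contour: C5 B4 D5 G4.

C5 B4 D5 G4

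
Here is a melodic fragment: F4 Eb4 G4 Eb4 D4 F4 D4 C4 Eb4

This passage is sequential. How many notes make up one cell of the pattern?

3

9 notes total. Splitting into 3 groups of 3:
F4 Eb4 G4 | Eb4 D4 F4 | D4 C4 Eb4
Each cell is the previous one down a 2nd — so the unit is 3 notes.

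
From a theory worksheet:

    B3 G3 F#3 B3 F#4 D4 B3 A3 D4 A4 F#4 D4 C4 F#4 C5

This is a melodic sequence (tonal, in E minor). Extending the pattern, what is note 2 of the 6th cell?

The unit is 5 notes. Position-2 pitches of the 3 shown cells: G3, B3, D4.
Carrying that up a 3rd forward: F#4 → A4 → C5.

C5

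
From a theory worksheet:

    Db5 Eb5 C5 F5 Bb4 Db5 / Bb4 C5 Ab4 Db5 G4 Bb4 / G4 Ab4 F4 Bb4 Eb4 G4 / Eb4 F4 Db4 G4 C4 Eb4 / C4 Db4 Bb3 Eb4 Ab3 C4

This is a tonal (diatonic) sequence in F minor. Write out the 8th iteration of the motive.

Db3 Eb3 C3 F3 Bb2 Db3

Unit = 6 notes; the statements start on Db5, Bb4, G4, Eb4, C4, moving down a 3rd each time.
Carrying on: Ab3 → F3 → Db3.
Statement 8 starts on Db3 and keeps the same diatonic contour: Db3 Eb3 C3 F3 Bb2 Db3.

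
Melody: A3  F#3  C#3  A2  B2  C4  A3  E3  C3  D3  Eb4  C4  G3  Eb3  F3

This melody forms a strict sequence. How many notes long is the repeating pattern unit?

5

There are 15 notes; a 5-note unit gives 3 cells:
A3 F#3 C#3 A2 B2 | C4 A3 E3 C3 D3 | Eb4 C4 G3 Eb3 F3
Each cell is the previous one up a 3rd — so the unit is 5 notes.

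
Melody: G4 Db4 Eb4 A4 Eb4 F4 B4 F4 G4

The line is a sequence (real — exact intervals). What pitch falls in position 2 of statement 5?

The unit is 3 notes. Position-2 pitches of the 3 shown cells: Db4, Eb4, F4.
Carrying that up a 2nd forward: G4 → A4.

A4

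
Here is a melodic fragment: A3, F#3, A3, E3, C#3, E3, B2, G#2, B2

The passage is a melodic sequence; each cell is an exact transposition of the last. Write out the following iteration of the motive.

Taking 3-note groups, the heads are A3, E3, B2: the pattern moves down a 4th.
Statement 4 starts on F#2 and keeps the same exact contour: F#2 D#2 F#2.

F#2 D#2 F#2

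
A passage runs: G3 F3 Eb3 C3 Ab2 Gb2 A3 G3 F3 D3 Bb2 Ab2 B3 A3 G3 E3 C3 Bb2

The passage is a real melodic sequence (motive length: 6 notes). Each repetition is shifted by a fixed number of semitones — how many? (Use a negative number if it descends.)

With a 6-note motive the entries are G3, A3, B3, each up a 2nd from the previous.
Counting half-steps from G3 to A3: 2.

2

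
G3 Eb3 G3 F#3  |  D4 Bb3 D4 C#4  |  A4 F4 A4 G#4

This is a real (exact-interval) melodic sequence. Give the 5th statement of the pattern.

Unit = 4 notes; the statements start on G3, D4, A4, moving up a 5th each time.
Carrying on: E5 → B5.
From B5 the exact shape gives B5 G5 B5 A#5.

B5 G5 B5 A#5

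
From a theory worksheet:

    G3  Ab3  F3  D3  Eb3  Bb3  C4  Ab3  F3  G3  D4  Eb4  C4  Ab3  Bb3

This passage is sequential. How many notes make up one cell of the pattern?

15 notes total. Splitting into 3 groups of 5:
G3 Ab3 F3 D3 Eb3 | Bb3 C4 Ab3 F3 G3 | D4 Eb4 C4 Ab3 Bb3
Every group is a transposition up a 3rd of the one before; no shorter unit works.

5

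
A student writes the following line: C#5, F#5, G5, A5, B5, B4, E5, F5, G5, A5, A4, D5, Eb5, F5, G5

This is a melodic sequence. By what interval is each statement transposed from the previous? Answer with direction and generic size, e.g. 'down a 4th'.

down a 2nd

The 5-note cells begin on C#5, B4, A4 — each down a 2nd from the last.
C#5 to B4 is down a 2nd.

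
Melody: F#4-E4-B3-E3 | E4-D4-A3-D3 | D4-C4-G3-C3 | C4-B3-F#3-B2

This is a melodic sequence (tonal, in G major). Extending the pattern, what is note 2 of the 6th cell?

With 4-note cells, note 2 of each statement runs E4, D4, C4, B3.
Each moves down a 2nd. Continuing: A3 → G3.

G3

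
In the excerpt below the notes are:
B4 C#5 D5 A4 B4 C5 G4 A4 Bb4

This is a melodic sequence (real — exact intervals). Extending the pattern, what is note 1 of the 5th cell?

Eb4

Grouping in 3s, the 1st note of each cell is B4, A4, G4.
Carrying that down a 2nd forward: F4 → Eb4.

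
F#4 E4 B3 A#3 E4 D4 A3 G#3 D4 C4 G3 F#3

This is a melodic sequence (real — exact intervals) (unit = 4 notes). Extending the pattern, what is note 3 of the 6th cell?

Db3

The unit is 4 notes. Position-3 pitches of the 3 shown cells: B3, A3, G3.
Extending down a 2nd: F3 → Eb3 → Db3.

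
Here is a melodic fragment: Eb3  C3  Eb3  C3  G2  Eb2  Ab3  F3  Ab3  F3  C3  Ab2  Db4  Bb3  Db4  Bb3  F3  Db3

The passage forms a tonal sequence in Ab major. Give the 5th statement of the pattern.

With a 6-note motive the entries are Eb3, Ab3, Db4, each up a 4th from the previous.
Extending up a 4th: G4 → C5.
From C5 the diatonic shape gives C5 Ab4 C5 Ab4 Eb4 C4.

C5 Ab4 C5 Ab4 Eb4 C4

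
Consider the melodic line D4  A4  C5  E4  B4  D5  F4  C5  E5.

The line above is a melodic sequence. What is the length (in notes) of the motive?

3

There are 9 notes; a 3-note unit gives 3 cells:
D4 A4 C5 | E4 B4 D5 | F4 C5 E5
Every group is a transposition up a 2nd of the one before; no shorter unit works.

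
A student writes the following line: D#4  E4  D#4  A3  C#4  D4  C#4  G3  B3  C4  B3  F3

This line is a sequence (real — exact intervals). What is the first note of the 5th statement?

The 4-note cells begin on D#4, C#4, B3 — each down a 2nd from the last.
Extending the heads down a 2nd: A3 → G3.

G3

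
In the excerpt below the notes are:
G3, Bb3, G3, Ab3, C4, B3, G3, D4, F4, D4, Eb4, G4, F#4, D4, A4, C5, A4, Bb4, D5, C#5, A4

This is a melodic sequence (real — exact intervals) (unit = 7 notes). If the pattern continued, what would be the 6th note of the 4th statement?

G#5

Grouping in 7s, the 6th note of each cell is B3, F#4, C#5.
Each moves up a 5th; the next is G#5.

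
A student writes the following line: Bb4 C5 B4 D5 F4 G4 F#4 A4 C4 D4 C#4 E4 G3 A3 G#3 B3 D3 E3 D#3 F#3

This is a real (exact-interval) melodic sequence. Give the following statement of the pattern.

The 4-note cells begin on Bb4, F4, C4, G3, D3 — each down a 4th from the last.
From A2 the exact shape gives A2 B2 A#2 C#3.

A2 B2 A#2 C#3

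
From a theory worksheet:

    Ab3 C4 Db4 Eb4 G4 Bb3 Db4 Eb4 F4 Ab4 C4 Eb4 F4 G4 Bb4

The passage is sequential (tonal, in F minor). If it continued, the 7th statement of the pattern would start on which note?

G4

Taking 5-note groups, the heads are Ab3, Bb3, C4: the pattern moves up a 2nd.
Continuing: Db4 → Eb4 → F4 → G4. Statement 7 starts on G4.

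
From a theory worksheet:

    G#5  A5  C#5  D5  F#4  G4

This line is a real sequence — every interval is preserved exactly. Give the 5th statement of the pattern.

E3 F3

With a 2-note motive the entries are G#5, C#5, F#4, each down a 5th from the previous.
Continuing the starts: B3 → E3.
So cell 5 is E3 F3.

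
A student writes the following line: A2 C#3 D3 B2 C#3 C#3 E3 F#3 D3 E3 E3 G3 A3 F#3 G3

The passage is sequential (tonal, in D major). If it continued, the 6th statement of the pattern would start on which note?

With a 5-note motive the entries are A2, C#3, E3, each up a 3rd from the previous.
Extending the heads up a 3rd: G3 → B3 → D4.

D4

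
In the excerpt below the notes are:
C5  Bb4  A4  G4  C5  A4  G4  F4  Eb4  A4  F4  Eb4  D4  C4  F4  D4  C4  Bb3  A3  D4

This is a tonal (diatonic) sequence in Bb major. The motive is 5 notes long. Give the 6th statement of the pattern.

G3 F3 Eb3 D3 G3

With a 5-note motive the entries are C5, A4, F4, D4, each down a 3rd from the previous.
Continuing the starts: Bb3 → G3.
Statement 6 starts on G3 and keeps the same diatonic contour: G3 F3 Eb3 D3 G3.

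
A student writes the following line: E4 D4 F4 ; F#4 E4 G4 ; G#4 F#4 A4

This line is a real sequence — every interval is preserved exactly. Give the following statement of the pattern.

With a 3-note motive the entries are E4, F#4, G#4, each up a 2nd from the previous.
So cell 4 is A#4 G#4 B4.

A#4 G#4 B4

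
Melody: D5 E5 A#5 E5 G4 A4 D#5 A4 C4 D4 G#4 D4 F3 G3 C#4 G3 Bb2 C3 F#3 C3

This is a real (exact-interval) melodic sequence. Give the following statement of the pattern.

With a 4-note motive the entries are D5, G4, C4, F3, Bb2, each down a 5th from the previous.
Statement 6 starts on Eb2 and keeps the same exact contour: Eb2 F2 B2 F2.

Eb2 F2 B2 F2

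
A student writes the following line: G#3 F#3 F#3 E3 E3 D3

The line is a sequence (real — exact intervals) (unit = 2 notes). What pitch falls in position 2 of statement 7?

Gb2

Grouping in 2s, the 2nd note of each cell is F#3, E3, D3.
Each moves down a 2nd. Continuing: C3 → Bb2 → Ab2 → Gb2.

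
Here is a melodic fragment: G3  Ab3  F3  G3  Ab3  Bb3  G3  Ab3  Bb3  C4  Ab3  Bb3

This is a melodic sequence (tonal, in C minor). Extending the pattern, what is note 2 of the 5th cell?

Eb4

Grouping in 4s, the 2nd note of each cell is Ab3, Bb3, C4.
Extending up a 2nd: D4 → Eb4.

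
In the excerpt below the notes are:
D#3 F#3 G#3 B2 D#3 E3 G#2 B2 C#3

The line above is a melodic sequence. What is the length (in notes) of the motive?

3

9 notes total. Splitting into 3 groups of 3:
D#3 F#3 G#3 | B2 D#3 E3 | G#2 B2 C#3
Every group is a transposition down a 3rd of the one before; no shorter unit works.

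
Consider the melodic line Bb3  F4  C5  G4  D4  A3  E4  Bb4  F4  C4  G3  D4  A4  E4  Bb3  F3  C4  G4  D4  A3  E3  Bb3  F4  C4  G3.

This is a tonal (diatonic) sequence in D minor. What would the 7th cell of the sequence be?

Unit = 5 notes; the statements start on Bb3, A3, G3, F3, E3, moving down a 2nd each time.
Continuing the starts: D3 → C3.
So cell 7 is C3 G3 D4 A3 E3.

C3 G3 D4 A3 E3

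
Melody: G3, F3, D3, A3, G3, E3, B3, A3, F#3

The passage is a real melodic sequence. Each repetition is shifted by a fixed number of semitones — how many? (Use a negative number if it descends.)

Taking 3-note groups, the heads are G3, A3, B3: the pattern moves up a 2nd.
Counting half-steps from G3 to A3: 2.

2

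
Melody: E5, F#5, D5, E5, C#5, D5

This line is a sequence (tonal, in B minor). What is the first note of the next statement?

B4

The 2-note cells begin on E5, D5, C#5 — each down a 2nd from the last.
One more step down a 2nd gives B4.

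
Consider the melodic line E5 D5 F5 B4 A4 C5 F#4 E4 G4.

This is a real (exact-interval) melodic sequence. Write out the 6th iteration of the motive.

Unit = 3 notes; the statements start on E5, B4, F#4, moving down a 4th each time.
Extending down a 4th: C#4 → G#3 → D#3.
From D#3 the exact shape gives D#3 C#3 E3.

D#3 C#3 E3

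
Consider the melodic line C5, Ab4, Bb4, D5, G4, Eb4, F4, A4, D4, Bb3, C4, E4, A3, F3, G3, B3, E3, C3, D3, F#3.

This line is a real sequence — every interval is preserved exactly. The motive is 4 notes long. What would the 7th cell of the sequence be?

Unit = 4 notes; the statements start on C5, G4, D4, A3, E3, moving down a 4th each time.
Carrying on: B2 → F#2.
So cell 7 is F#2 D2 E2 G#2.

F#2 D2 E2 G#2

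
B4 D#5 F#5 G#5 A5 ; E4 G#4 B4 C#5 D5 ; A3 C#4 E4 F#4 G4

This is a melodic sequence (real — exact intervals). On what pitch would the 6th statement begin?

C2

The 5-note cells begin on B4, E4, A3 — each down a 5th from the last.
Continuing: D3 → G2 → C2. Statement 6 starts on C2.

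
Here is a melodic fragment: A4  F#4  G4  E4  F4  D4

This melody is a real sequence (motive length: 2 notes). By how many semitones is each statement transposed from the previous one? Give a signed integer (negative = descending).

With a 2-note motive the entries are A4, G4, F4, each down a 2nd from the previous.
A4→G4 is 67 − 69 = -2 semitones.

-2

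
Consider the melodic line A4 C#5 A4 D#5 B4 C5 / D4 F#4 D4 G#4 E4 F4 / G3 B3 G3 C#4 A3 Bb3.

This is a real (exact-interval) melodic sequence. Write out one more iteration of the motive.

Unit = 6 notes; the statements start on A4, D4, G3, moving down a 5th each time.
So cell 4 is C3 E3 C3 F#3 D3 Eb3.

C3 E3 C3 F#3 D3 Eb3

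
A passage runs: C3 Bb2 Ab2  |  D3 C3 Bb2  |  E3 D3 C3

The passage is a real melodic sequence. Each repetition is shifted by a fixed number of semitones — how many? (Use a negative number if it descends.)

2

Taking 3-note groups, the heads are C3, D3, E3: the pattern moves up a 2nd.
C3→D3 is 50 − 48 = 2 semitones.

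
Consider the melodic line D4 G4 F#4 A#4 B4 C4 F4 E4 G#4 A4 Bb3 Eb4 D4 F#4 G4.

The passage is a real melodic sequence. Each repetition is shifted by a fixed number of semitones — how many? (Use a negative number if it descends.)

-2

The 5-note cells begin on D4, C4, Bb3 — each down a 2nd from the last.
D4→C4 is 60 − 62 = -2 semitones.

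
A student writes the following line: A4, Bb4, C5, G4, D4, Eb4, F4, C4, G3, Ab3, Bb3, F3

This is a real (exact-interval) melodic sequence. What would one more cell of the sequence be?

Taking 4-note groups, the heads are A4, D4, G3: the pattern moves down a 5th.
So cell 4 is C3 Db3 Eb3 Bb2.

C3 Db3 Eb3 Bb2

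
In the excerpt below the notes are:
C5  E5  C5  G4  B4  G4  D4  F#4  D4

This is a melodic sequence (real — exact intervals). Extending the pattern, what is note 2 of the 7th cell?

The unit is 3 notes. Position-2 pitches of the 3 shown cells: E5, B4, F#4.
Each moves down a 4th. Continuing: C#4 → G#3 → D#3 → A#2.

A#2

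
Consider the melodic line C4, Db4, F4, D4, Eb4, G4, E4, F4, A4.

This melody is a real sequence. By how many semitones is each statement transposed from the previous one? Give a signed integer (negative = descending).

2

Unit = 3 notes; the statements start on C4, D4, E4, moving up a 2nd each time.
C4→D4 is 62 − 60 = 2 semitones.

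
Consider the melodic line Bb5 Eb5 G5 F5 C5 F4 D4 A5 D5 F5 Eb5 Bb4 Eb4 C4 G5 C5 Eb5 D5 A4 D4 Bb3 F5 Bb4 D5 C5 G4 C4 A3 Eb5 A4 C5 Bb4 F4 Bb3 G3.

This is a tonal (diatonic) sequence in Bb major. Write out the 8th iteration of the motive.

With a 7-note motive the entries are Bb5, A5, G5, F5, Eb5, each down a 2nd from the previous.
Continuing the starts: D5 → C5 → Bb4.
From Bb4 the diatonic shape gives Bb4 Eb4 G4 F4 C4 F3 D3.

Bb4 Eb4 G4 F4 C4 F3 D3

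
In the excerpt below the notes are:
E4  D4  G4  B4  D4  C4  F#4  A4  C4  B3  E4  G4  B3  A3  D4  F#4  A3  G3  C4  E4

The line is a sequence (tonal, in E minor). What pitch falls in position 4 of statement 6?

Grouping in 4s, the 4th note of each cell is B4, A4, G4, F#4, E4.
From E4, down a 2nd gives D4.

D4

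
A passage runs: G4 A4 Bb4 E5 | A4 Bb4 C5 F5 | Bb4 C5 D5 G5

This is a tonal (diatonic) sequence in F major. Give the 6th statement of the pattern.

Unit = 4 notes; the statements start on G4, A4, Bb4, moving up a 2nd each time.
Continuing the starts: C5 → D5 → E5.
Statement 6 starts on E5 and keeps the same diatonic contour: E5 F5 G5 C6.

E5 F5 G5 C6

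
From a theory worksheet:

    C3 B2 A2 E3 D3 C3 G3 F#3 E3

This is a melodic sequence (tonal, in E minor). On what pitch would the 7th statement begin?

A4

With a 3-note motive the entries are C3, E3, G3, each up a 3rd from the previous.
Extending the heads up a 3rd: B3 → D4 → F#4 → A4.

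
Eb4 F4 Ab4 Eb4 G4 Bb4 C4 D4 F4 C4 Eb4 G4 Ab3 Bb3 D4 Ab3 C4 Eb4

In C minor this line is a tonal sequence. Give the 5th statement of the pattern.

With a 6-note motive the entries are Eb4, C4, Ab3, each down a 3rd from the previous.
Extending down a 3rd: F3 → D3.
From D3 the diatonic shape gives D3 Eb3 G3 D3 F3 Ab3.

D3 Eb3 G3 D3 F3 Ab3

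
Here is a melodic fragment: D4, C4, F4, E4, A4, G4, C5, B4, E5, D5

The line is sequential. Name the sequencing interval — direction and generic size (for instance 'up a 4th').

up a 3rd

Taking 2-note groups, the heads are D4, F4, A4, C5, E5: the pattern moves up a 3rd.
D4 to F4 is up a 3rd.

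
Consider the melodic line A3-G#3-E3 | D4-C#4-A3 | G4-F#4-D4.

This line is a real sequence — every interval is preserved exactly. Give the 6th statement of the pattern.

Bb5 A5 F5

Taking 3-note groups, the heads are A3, D4, G4: the pattern moves up a 4th.
Continuing the starts: C5 → F5 → Bb5.
From Bb5 the exact shape gives Bb5 A5 F5.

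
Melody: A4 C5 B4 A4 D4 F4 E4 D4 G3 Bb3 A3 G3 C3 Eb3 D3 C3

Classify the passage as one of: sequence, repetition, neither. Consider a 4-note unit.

sequence

Each 4-note cell is the previous one transposed down a 5th.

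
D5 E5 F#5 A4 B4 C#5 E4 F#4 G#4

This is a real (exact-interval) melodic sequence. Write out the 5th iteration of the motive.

F#3 G#3 A#3

With a 3-note motive the entries are D5, A4, E4, each down a 4th from the previous.
Extending down a 4th: B3 → F#3.
From F#3 the exact shape gives F#3 G#3 A#3.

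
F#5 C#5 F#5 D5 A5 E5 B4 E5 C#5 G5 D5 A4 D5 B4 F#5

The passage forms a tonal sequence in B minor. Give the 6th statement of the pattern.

Unit = 5 notes; the statements start on F#5, E5, D5, moving down a 2nd each time.
Continuing the starts: C#5 → B4 → A4.
From A4 the diatonic shape gives A4 E4 A4 F#4 C#5.

A4 E4 A4 F#4 C#5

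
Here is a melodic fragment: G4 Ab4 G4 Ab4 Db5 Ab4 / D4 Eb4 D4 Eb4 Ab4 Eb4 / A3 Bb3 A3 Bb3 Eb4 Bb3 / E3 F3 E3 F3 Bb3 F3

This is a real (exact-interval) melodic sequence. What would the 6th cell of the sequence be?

F#2 G2 F#2 G2 C3 G2

Taking 6-note groups, the heads are G4, D4, A3, E3: the pattern moves down a 4th.
Extending down a 4th: B2 → F#2.
So cell 6 is F#2 G2 F#2 G2 C3 G2.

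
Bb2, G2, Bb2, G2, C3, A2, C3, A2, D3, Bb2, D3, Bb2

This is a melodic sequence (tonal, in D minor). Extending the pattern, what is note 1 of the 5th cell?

With 4-note cells, note 1 of each statement runs Bb2, C3, D3.
Extending up a 2nd: E3 → F3.

F3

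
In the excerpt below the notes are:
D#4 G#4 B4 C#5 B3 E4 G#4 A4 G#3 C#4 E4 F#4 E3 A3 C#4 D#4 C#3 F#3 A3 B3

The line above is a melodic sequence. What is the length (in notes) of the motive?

Try groups of 4 (5 cells in 20 notes):
D#4 G#4 B4 C#5 | B3 E4 G#4 A4 | G#3 C#4 E4 F#4 | E3 A3 C#4 D#4 | C#3 F#3 A3 B3
That's a consistent down a 3rd shift per cell, and no other grouping gives one.

4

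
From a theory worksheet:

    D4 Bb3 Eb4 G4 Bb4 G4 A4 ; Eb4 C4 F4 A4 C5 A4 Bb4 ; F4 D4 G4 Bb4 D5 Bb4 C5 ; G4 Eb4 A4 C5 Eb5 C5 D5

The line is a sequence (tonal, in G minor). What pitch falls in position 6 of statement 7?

F5

The unit is 7 notes. Position-6 pitches of the 4 shown cells: G4, A4, Bb4, C5.
Carrying that up a 2nd forward: D5 → Eb5 → F5.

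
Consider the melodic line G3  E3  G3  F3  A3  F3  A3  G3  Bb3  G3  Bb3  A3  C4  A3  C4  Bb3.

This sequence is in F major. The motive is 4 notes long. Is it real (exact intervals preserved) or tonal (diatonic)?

Every note is diatonic to F major.
Cell 1 has -3 semitones from note 1 to 2, but cell 2 has -4 — the interval quality changes while the contour stays the same, which is the hallmark of a tonal sequence.

tonal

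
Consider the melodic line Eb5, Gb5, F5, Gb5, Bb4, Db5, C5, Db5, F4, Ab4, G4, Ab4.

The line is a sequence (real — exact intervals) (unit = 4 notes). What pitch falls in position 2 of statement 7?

Grouping in 4s, the 2nd note of each cell is Gb5, Db5, Ab4.
Carrying that down a 4th forward: Eb4 → Bb3 → F3 → C3.

C3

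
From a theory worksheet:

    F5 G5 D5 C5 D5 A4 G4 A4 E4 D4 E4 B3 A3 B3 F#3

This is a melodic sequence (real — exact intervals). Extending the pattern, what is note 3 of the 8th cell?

With 3-note cells, note 3 of each statement runs D5, A4, E4, B3, F#3.
Carrying that down a 4th forward: C#3 → G#2 → D#2.

D#2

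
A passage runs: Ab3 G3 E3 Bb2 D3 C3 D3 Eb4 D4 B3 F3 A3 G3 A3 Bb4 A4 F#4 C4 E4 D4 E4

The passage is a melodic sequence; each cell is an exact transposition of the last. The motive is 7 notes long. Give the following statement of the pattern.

Taking 7-note groups, the heads are Ab3, Eb4, Bb4: the pattern moves up a 5th.
So cell 4 is F5 E5 C#5 G4 B4 A4 B4.

F5 E5 C#5 G4 B4 A4 B4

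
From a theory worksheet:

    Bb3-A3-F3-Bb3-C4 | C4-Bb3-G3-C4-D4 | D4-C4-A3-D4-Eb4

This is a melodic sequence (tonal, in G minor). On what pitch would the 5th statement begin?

The 5-note cells begin on Bb3, C4, D4 — each up a 2nd from the last.
Continuing: Eb4 → F4. Statement 5 starts on F4.

F4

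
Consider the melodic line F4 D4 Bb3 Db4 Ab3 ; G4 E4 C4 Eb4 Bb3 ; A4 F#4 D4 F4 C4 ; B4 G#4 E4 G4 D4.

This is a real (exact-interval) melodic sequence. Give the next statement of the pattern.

With a 5-note motive the entries are F4, G4, A4, B4, each up a 2nd from the previous.
So cell 5 is C#5 A#4 F#4 A4 E4.

C#5 A#4 F#4 A4 E4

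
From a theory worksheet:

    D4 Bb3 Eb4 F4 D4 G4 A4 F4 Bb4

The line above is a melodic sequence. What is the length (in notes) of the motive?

3

There are 9 notes; a 3-note unit gives 3 cells:
D4 Bb3 Eb4 | F4 D4 G4 | A4 F4 Bb4
Each cell is the previous one up a 3rd — so the unit is 3 notes.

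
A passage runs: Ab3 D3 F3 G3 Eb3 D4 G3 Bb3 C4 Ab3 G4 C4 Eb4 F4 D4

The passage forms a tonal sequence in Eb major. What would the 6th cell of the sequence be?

With a 5-note motive the entries are Ab3, D4, G4, each up a 4th from the previous.
Continuing the starts: C5 → F5 → Bb5.
So cell 6 is Bb5 Eb5 G5 Ab5 F5.

Bb5 Eb5 G5 Ab5 F5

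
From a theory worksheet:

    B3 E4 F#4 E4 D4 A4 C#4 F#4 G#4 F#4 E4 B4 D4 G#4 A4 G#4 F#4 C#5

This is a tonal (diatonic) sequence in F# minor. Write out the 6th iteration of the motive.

The 6-note cells begin on B3, C#4, D4 — each up a 2nd from the last.
Continuing the starts: E4 → F#4 → G#4.
So cell 6 is G#4 C#5 D5 C#5 B4 F#5.

G#4 C#5 D5 C#5 B4 F#5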